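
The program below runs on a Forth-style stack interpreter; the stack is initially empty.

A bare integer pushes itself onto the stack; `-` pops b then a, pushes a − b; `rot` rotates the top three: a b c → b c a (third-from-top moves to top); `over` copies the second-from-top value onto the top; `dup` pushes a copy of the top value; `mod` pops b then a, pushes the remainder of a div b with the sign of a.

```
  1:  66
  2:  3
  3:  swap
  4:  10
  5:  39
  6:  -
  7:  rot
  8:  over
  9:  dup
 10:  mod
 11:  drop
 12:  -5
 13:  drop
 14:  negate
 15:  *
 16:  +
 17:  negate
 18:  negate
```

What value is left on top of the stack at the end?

153

66     → [66]
3      → [66, 3]
swap   → [3, 66]
10     → [3, 66, 10]
39     → [3, 66, 10, 39]
-      → [3, 66, -29]
rot    → [66, -29, 3]
over   → [66, -29, 3, -29]
dup    → [66, -29, 3, -29, -29]
mod    → [66, -29, 3, 0]
drop   → [66, -29, 3]
-5     → [66, -29, 3, -5]
drop   → [66, -29, 3]
negate → [66, -29, -3]
*      → [66, 87]
+      → [153]
negate → [-153]
negate → [153]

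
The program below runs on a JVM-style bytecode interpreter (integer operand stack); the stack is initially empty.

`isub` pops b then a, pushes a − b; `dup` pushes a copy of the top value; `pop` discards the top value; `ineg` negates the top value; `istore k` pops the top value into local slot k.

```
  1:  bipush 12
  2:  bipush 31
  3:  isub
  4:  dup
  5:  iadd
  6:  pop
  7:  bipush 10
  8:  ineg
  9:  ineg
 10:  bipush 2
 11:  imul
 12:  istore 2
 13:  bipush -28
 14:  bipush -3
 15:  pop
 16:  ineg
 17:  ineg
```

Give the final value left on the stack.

bipush 12  : [12]
bipush 31  : [12, 31]
isub       : [-19]
dup        : [-19, -19]
iadd       : [-38]
pop        : []
bipush 10  : [10]
ineg       : [-10]
ineg       : [10]
bipush 2   : [10, 2]
imul       : [20]
istore 2   : []
bipush -28 : [-28]
bipush -3  : [-28, -3]
pop        : [-28]
ineg       : [28]
ineg       : [-28]

-28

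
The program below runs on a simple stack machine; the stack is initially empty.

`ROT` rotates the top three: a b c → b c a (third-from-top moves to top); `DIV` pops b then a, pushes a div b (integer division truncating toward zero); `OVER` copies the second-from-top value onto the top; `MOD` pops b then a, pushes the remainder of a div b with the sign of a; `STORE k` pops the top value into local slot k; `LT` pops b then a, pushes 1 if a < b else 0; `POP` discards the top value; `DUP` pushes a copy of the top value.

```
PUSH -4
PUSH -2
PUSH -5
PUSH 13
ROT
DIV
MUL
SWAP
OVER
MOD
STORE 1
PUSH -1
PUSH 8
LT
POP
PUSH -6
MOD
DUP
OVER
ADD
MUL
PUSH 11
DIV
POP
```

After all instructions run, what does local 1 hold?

PUSH -4  [-4]
PUSH -2  [-4, -2]
PUSH -5  [-4, -2, -5]
PUSH 13  [-4, -2, -5, 13]
ROT      [-4, -5, 13, -2]
DIV      [-4, -5, -6]
MUL      [-4, 30]
SWAP     [30, -4]
OVER     [30, -4, 30]
MOD      [30, -4]
STORE 1  [30]
PUSH -1  [30, -1]
PUSH 8   [30, -1, 8]
LT       [30, 1]
POP      [30]
PUSH -6  [30, -6]
MOD      [0]
DUP      [0, 0]
OVER     [0, 0, 0]
ADD      [0, 0]
MUL      [0]
PUSH 11  [0, 11]
DIV      [0]
POP      []

-4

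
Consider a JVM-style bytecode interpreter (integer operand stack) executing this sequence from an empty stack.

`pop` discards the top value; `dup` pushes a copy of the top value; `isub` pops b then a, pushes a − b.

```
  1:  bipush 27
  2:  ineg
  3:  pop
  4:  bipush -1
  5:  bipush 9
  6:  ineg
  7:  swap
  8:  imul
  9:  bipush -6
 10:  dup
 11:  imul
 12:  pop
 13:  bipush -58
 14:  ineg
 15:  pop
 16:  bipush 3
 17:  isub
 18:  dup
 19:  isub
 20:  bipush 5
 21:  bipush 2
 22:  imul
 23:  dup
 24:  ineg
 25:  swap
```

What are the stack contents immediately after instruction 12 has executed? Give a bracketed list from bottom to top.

bipush 27 → [27]
ineg      → [-27]
pop       → []
bipush -1 → [-1]
bipush 9  → [-1, 9]
ineg      → [-1, -9]
swap      → [-9, -1]
imul      → [9]
bipush -6 → [9, -6]
dup       → [9, -6, -6]
imul      → [9, 36]
pop       → [9]

[9]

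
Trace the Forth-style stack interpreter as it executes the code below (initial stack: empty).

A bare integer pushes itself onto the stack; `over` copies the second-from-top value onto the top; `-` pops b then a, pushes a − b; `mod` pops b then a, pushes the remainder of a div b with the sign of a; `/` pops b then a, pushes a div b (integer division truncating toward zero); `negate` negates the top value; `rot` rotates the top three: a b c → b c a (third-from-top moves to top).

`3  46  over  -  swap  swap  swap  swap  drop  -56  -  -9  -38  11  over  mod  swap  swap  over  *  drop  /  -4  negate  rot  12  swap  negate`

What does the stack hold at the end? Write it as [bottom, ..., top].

[0, 4, 12, -59]

3       3
46      3 46
over    3 46 3
-       3 43
swap    43 3
swap    3 43
swap    43 3
swap    3 43
drop    3
-56     3 -56
-       59
-9      59 -9
-38     59 -9 -38
11      59 -9 -38 11
over    59 -9 -38 11 -38
mod     59 -9 -38 11
swap    59 -9 11 -38
swap    59 -9 -38 11
over    59 -9 -38 11 -38
*       59 -9 -38 -418
drop    59 -9 -38
/       59 0
-4      59 0 -4
negate  59 0 4
rot     0 4 59
12      0 4 59 12
swap    0 4 12 59
negate  0 4 12 -59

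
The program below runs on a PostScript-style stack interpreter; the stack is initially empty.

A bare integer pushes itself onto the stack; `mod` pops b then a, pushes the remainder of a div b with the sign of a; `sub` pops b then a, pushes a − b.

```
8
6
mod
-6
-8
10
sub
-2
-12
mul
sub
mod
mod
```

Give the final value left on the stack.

2

8   : 8
6   : 8 6
mod : 2
-6  : 2 -6
-8  : 2 -6 -8
10  : 2 -6 -8 10
sub : 2 -6 -18
-2  : 2 -6 -18 -2
-12 : 2 -6 -18 -2 -12
mul : 2 -6 -18 24
sub : 2 -6 -42
mod : 2 -6
mod : 2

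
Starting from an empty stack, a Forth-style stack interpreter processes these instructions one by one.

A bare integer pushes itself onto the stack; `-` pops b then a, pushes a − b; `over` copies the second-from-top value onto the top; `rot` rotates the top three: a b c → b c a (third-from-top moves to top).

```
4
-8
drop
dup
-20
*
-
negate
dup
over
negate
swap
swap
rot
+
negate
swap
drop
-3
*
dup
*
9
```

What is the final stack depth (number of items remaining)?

2

4       4
-8      4 -8
drop    4
dup     4 4
-20     4 4 -20
*       4 -80
-       84
negate  -84
dup     -84 -84
over    -84 -84 -84
negate  -84 -84 84
swap    -84 84 -84
swap    -84 -84 84
rot     -84 84 -84
+       -84 0
negate  -84 0
swap    0 -84
drop    0
-3      0 -3
*       0
dup     0 0
*       0
9       0 9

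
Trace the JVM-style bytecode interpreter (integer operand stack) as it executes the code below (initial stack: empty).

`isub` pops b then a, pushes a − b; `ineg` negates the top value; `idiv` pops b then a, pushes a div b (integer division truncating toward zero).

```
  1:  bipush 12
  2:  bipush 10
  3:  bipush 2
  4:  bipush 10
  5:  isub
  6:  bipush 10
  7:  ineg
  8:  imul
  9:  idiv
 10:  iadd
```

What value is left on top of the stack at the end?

12

bipush 12  [12]
bipush 10  [12, 10]
bipush 2   [12, 10, 2]
bipush 10  [12, 10, 2, 10]
isub       [12, 10, -8]
bipush 10  [12, 10, -8, 10]
ineg       [12, 10, -8, -10]
imul       [12, 10, 80]
idiv       [12, 0]
iadd       [12]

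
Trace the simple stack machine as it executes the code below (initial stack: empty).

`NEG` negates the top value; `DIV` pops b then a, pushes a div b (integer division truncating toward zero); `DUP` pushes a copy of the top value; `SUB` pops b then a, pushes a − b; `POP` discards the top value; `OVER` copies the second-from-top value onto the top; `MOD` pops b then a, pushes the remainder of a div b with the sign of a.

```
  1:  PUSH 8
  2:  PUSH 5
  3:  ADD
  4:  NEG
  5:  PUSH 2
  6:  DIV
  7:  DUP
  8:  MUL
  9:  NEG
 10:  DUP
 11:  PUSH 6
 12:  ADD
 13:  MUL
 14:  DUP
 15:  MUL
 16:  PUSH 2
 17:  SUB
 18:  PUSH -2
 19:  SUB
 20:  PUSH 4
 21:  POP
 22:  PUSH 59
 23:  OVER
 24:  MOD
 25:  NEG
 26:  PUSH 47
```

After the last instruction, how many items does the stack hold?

3

PUSH 8  -> 8
PUSH 5  -> 8 5
ADD     -> 13
NEG     -> -13
PUSH 2  -> -13 2
DIV     -> -6
DUP     -> -6 -6
MUL     -> 36
NEG     -> -36
DUP     -> -36 -36
PUSH 6  -> -36 -36 6
ADD     -> -36 -30
MUL     -> 1080
DUP     -> 1080 1080
MUL     -> 1166400
PUSH 2  -> 1166400 2
SUB     -> 1166398
PUSH -2 -> 1166398 -2
SUB     -> 1166400
PUSH 4  -> 1166400 4
POP     -> 1166400
PUSH 59 -> 1166400 59
OVER    -> 1166400 59 1166400
MOD     -> 1166400 59
NEG     -> 1166400 -59
PUSH 47 -> 1166400 -59 47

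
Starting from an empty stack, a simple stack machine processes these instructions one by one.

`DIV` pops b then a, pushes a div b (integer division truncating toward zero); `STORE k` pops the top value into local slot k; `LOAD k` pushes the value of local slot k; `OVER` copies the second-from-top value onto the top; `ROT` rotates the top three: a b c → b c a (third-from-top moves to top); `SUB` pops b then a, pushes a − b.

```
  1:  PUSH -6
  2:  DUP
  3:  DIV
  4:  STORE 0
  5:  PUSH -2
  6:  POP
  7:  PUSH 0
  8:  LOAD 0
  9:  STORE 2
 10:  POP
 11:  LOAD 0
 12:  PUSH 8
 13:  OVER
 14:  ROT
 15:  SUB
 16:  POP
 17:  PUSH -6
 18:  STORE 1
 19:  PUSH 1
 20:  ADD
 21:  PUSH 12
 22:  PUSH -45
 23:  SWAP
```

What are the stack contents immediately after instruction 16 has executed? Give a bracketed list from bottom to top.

[8]

PUSH -6 → [-6]
DUP     → [-6, -6]
DIV     → [1]
STORE 0 → []
PUSH -2 → [-2]
POP     → []
PUSH 0  → [0]
LOAD 0  → [0, 1]
STORE 2 → [0]
POP     → []
LOAD 0  → [1]
PUSH 8  → [1, 8]
OVER    → [1, 8, 1]
ROT     → [8, 1, 1]
SUB     → [8, 0]
POP     → [8]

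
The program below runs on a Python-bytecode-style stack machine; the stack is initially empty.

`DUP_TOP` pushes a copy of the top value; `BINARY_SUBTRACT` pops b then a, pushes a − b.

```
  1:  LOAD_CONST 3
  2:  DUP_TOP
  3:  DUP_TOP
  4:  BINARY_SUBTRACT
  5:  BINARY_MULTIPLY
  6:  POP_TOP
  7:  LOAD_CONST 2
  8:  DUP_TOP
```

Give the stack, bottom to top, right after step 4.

LOAD_CONST 3    → [3]
DUP_TOP         → [3, 3]
DUP_TOP         → [3, 3, 3]
BINARY_SUBTRACT → [3, 0]

[3, 0]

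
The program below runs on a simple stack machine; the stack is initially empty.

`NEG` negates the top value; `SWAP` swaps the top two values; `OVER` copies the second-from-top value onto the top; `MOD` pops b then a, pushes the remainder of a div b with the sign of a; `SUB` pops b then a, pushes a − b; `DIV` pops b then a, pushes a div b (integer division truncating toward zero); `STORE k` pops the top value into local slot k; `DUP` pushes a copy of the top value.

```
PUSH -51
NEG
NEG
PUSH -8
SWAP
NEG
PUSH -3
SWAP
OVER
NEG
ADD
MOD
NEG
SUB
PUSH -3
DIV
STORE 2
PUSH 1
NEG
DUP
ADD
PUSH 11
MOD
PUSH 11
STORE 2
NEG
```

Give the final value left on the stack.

2

PUSH -51 -> -51
NEG      -> 51
NEG      -> -51
PUSH -8  -> -51 -8
SWAP     -> -8 -51
NEG      -> -8 51
PUSH -3  -> -8 51 -3
SWAP     -> -8 -3 51
OVER     -> -8 -3 51 -3
NEG      -> -8 -3 51 3
ADD      -> -8 -3 54
MOD      -> -8 -3
NEG      -> -8 3
SUB      -> -11
PUSH -3  -> -11 -3
DIV      -> 3
STORE 2  -> (empty)
PUSH 1   -> 1
NEG      -> -1
DUP      -> -1 -1
ADD      -> -2
PUSH 11  -> -2 11
MOD      -> -2
PUSH 11  -> -2 11
STORE 2  -> -2
NEG      -> 2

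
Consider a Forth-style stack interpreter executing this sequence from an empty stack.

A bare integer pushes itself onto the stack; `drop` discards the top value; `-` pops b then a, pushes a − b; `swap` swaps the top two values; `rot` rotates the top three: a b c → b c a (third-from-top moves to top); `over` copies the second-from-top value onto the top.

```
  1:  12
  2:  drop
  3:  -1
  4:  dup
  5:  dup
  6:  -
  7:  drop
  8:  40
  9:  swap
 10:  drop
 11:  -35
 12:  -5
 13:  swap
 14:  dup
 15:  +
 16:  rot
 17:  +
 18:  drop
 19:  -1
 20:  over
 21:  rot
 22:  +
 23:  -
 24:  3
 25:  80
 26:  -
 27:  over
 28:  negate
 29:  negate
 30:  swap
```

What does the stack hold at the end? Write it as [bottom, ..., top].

[9, 9, -77]

12      12
drop    (empty)
-1      -1
dup     -1 -1
dup     -1 -1 -1
-       -1 0
drop    -1
40      -1 40
swap    40 -1
drop    40
-35     40 -35
-5      40 -35 -5
swap    40 -5 -35
dup     40 -5 -35 -35
+       40 -5 -70
rot     -5 -70 40
+       -5 -30
drop    -5
-1      -5 -1
over    -5 -1 -5
rot     -1 -5 -5
+       -1 -10
-       9
3       9 3
80      9 3 80
-       9 -77
over    9 -77 9
negate  9 -77 -9
negate  9 -77 9
swap    9 9 -77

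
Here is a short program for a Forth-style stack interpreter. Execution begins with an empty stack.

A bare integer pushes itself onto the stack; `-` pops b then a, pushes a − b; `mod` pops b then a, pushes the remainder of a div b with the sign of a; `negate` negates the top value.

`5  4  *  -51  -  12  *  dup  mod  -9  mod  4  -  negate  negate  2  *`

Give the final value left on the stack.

5       5
4       5 4
*       20
-51     20 -51
-       71
12      71 12
*       852
dup     852 852
mod     0
-9      0 -9
mod     0
4       0 4
-       -4
negate  4
negate  -4
2       -4 2
*       -8

-8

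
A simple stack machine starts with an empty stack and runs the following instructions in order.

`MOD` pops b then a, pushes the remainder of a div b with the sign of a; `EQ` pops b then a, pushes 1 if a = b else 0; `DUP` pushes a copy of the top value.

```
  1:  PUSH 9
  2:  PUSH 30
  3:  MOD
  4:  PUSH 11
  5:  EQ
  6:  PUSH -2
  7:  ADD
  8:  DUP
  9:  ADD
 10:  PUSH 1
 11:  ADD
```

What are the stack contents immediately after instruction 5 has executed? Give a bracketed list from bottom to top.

[0]

PUSH 9  → [9]
PUSH 30 → [9, 30]
MOD     → [9]
PUSH 11 → [9, 11]
EQ      → [0]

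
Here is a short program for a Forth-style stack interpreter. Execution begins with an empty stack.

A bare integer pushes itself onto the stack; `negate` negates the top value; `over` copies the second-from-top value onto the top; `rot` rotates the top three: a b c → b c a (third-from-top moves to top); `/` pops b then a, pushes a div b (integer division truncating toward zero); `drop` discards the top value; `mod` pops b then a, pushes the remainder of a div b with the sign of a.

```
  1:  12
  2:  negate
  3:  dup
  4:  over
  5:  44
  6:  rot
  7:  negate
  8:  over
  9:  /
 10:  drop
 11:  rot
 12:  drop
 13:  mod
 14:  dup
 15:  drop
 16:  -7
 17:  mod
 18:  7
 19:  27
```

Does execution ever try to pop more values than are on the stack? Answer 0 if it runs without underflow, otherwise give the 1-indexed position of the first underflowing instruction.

12      12
negate  -12
dup     -12 -12
over    -12 -12 -12
44      -12 -12 -12 44
rot     -12 -12 44 -12
negate  -12 -12 44 12
over    -12 -12 44 12 44
/       -12 -12 44 0
drop    -12 -12 44
rot     -12 44 -12
drop    -12 44
mod     -12
dup     -12 -12
drop    -12
-7      -12 -7
mod     -5
7       -5 7
27      -5 7 27

0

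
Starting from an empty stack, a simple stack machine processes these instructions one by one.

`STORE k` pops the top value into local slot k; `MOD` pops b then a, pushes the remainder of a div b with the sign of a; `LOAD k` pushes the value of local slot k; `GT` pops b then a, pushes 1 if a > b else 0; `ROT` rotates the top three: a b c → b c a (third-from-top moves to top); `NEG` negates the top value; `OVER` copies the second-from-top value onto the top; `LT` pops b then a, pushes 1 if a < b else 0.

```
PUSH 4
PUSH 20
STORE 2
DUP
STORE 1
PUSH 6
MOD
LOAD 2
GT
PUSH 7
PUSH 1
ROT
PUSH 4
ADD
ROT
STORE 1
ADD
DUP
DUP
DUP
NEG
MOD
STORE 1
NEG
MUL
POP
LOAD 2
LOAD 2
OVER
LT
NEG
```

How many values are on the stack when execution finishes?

2

PUSH 4  : 4
PUSH 20 : 4 20
STORE 2 : 4
DUP     : 4 4
STORE 1 : 4
PUSH 6  : 4 6
MOD     : 4
LOAD 2  : 4 20
GT      : 0
PUSH 7  : 0 7
PUSH 1  : 0 7 1
ROT     : 7 1 0
PUSH 4  : 7 1 0 4
ADD     : 7 1 4
ROT     : 1 4 7
STORE 1 : 1 4
ADD     : 5
DUP     : 5 5
DUP     : 5 5 5
DUP     : 5 5 5 5
NEG     : 5 5 5 -5
MOD     : 5 5 0
STORE 1 : 5 5
NEG     : 5 -5
MUL     : -25
POP     : (empty)
LOAD 2  : 20
LOAD 2  : 20 20
OVER    : 20 20 20
LT      : 20 0
NEG     : 20 0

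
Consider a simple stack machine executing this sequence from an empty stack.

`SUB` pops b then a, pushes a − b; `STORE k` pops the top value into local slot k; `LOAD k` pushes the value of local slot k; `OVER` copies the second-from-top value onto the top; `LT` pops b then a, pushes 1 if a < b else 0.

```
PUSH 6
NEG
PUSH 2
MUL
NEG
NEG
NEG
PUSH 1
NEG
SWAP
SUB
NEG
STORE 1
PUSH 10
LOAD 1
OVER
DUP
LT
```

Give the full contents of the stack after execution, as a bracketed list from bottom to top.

[10, 13, 0]

PUSH 6  → [6]
NEG     → [-6]
PUSH 2  → [-6, 2]
MUL     → [-12]
NEG     → [12]
NEG     → [-12]
NEG     → [12]
PUSH 1  → [12, 1]
NEG     → [12, -1]
SWAP    → [-1, 12]
SUB     → [-13]
NEG     → [13]
STORE 1 → []
PUSH 10 → [10]
LOAD 1  → [10, 13]
OVER    → [10, 13, 10]
DUP     → [10, 13, 10, 10]
LT      → [10, 13, 0]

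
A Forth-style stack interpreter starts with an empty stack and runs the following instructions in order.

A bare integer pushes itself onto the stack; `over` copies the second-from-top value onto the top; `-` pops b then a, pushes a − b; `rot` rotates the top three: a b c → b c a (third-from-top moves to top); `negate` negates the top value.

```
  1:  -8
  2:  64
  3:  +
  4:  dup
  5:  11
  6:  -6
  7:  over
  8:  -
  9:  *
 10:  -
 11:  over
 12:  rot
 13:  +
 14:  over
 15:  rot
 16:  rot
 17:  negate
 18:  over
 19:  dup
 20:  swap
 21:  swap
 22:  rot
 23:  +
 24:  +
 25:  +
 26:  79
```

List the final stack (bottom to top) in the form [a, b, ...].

[243, 617, 79]

-8     -> -8
64     -> -8 64
+      -> 56
dup    -> 56 56
11     -> 56 56 11
-6     -> 56 56 11 -6
over   -> 56 56 11 -6 11
-      -> 56 56 11 -17
*      -> 56 56 -187
-      -> 56 243
over   -> 56 243 56
rot    -> 243 56 56
+      -> 243 112
over   -> 243 112 243
rot    -> 112 243 243
rot    -> 243 243 112
negate -> 243 243 -112
over   -> 243 243 -112 243
dup    -> 243 243 -112 243 243
swap   -> 243 243 -112 243 243
swap   -> 243 243 -112 243 243
rot    -> 243 243 243 243 -112
+      -> 243 243 243 131
+      -> 243 243 374
+      -> 243 617
79     -> 243 617 79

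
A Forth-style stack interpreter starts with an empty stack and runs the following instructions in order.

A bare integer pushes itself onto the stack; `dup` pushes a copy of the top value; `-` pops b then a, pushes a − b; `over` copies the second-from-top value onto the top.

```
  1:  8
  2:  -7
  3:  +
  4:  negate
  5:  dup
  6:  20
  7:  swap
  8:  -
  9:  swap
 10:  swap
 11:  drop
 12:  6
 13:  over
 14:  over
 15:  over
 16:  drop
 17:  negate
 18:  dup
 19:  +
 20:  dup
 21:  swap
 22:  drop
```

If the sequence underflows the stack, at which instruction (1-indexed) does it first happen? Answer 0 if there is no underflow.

0

8      → [8]
-7     → [8, -7]
+      → [1]
negate → [-1]
dup    → [-1, -1]
20     → [-1, -1, 20]
swap   → [-1, 20, -1]
-      → [-1, 21]
swap   → [21, -1]
swap   → [-1, 21]
drop   → [-1]
6      → [-1, 6]
over   → [-1, 6, -1]
over   → [-1, 6, -1, 6]
over   → [-1, 6, -1, 6, -1]
drop   → [-1, 6, -1, 6]
negate → [-1, 6, -1, -6]
dup    → [-1, 6, -1, -6, -6]
+      → [-1, 6, -1, -12]
dup    → [-1, 6, -1, -12, -12]
swap   → [-1, 6, -1, -12, -12]
drop   → [-1, 6, -1, -12]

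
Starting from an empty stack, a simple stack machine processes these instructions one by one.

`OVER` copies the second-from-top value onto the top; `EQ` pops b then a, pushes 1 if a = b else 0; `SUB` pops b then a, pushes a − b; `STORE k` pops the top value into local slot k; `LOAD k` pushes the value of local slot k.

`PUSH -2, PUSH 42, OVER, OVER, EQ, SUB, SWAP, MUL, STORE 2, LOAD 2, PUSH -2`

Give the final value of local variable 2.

-84

PUSH -2 -> [-2]
PUSH 42 -> [-2, 42]
OVER    -> [-2, 42, -2]
OVER    -> [-2, 42, -2, 42]
EQ      -> [-2, 42, 0]
SUB     -> [-2, 42]
SWAP    -> [42, -2]
MUL     -> [-84]
STORE 2 -> []
LOAD 2  -> [-84]
PUSH -2 -> [-84, -2]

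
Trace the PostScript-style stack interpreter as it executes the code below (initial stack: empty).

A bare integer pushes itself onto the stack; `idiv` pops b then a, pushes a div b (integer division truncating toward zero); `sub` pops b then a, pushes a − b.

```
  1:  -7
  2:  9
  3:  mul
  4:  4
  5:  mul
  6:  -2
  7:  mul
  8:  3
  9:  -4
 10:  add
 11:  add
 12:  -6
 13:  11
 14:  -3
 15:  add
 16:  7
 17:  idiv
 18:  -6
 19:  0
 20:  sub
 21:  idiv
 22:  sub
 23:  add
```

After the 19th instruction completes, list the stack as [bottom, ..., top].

[503, -6, 1, -6, 0]

-7   -> -7
9    -> -7 9
mul  -> -63
4    -> -63 4
mul  -> -252
-2   -> -252 -2
mul  -> 504
3    -> 504 3
-4   -> 504 3 -4
add  -> 504 -1
add  -> 503
-6   -> 503 -6
11   -> 503 -6 11
-3   -> 503 -6 11 -3
add  -> 503 -6 8
7    -> 503 -6 8 7
idiv -> 503 -6 1
-6   -> 503 -6 1 -6
0    -> 503 -6 1 -6 0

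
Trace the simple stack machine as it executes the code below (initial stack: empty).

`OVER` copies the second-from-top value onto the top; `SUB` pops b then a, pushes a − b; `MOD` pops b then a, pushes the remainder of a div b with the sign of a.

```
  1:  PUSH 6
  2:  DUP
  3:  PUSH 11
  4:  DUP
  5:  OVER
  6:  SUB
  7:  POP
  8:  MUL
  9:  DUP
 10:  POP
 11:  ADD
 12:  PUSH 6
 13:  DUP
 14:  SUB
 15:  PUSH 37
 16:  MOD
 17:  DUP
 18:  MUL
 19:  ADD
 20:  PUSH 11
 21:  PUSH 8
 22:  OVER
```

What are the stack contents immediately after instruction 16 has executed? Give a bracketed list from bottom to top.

[72, 0]

PUSH 6  -> [6]
DUP     -> [6, 6]
PUSH 11 -> [6, 6, 11]
DUP     -> [6, 6, 11, 11]
OVER    -> [6, 6, 11, 11, 11]
SUB     -> [6, 6, 11, 0]
POP     -> [6, 6, 11]
MUL     -> [6, 66]
DUP     -> [6, 66, 66]
POP     -> [6, 66]
ADD     -> [72]
PUSH 6  -> [72, 6]
DUP     -> [72, 6, 6]
SUB     -> [72, 0]
PUSH 37 -> [72, 0, 37]
MOD     -> [72, 0]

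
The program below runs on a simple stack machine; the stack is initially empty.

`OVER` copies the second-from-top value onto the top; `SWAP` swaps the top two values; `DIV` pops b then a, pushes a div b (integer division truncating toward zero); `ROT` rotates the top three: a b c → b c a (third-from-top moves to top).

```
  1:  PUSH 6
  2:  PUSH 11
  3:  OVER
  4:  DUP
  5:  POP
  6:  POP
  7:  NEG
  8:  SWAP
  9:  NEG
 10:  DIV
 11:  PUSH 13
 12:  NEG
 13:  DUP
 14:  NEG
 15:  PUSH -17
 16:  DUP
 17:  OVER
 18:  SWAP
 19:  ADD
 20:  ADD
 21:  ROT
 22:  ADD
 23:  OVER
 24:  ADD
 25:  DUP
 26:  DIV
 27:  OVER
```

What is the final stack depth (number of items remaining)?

PUSH 6    6
PUSH 11   6 11
OVER      6 11 6
DUP       6 11 6 6
POP       6 11 6
POP       6 11
NEG       6 -11
SWAP      -11 6
NEG       -11 -6
DIV       1
PUSH 13   1 13
NEG       1 -13
DUP       1 -13 -13
NEG       1 -13 13
PUSH -17  1 -13 13 -17
DUP       1 -13 13 -17 -17
OVER      1 -13 13 -17 -17 -17
SWAP      1 -13 13 -17 -17 -17
ADD       1 -13 13 -17 -34
ADD       1 -13 13 -51
ROT       1 13 -51 -13
ADD       1 13 -64
OVER      1 13 -64 13
ADD       1 13 -51
DUP       1 13 -51 -51
DIV       1 13 1
OVER      1 13 1 13

4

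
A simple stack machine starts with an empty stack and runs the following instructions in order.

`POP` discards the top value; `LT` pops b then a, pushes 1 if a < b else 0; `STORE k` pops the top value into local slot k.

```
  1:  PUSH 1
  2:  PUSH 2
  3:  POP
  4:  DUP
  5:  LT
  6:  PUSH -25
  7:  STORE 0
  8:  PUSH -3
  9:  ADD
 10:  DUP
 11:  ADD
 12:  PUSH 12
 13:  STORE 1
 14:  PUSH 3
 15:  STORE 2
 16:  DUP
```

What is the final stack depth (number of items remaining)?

2

PUSH 1    1
PUSH 2    1 2
POP       1
DUP       1 1
LT        0
PUSH -25  0 -25
STORE 0   0
PUSH -3   0 -3
ADD       -3
DUP       -3 -3
ADD       -6
PUSH 12   -6 12
STORE 1   -6
PUSH 3    -6 3
STORE 2   -6
DUP       -6 -6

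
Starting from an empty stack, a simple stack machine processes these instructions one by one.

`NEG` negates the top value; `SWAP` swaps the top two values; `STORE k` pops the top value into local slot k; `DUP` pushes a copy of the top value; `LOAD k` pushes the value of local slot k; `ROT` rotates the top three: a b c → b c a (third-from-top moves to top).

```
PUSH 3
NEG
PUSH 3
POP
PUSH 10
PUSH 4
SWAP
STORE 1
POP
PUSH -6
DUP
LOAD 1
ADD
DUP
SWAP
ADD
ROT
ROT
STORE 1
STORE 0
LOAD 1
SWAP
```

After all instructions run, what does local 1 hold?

-6

PUSH 3   [3]
NEG      [-3]
PUSH 3   [-3, 3]
POP      [-3]
PUSH 10  [-3, 10]
PUSH 4   [-3, 10, 4]
SWAP     [-3, 4, 10]
STORE 1  [-3, 4]
POP      [-3]
PUSH -6  [-3, -6]
DUP      [-3, -6, -6]
LOAD 1   [-3, -6, -6, 10]
ADD      [-3, -6, 4]
DUP      [-3, -6, 4, 4]
SWAP     [-3, -6, 4, 4]
ADD      [-3, -6, 8]
ROT      [-6, 8, -3]
ROT      [8, -3, -6]
STORE 1  [8, -3]
STORE 0  [8]
LOAD 1   [8, -6]
SWAP     [-6, 8]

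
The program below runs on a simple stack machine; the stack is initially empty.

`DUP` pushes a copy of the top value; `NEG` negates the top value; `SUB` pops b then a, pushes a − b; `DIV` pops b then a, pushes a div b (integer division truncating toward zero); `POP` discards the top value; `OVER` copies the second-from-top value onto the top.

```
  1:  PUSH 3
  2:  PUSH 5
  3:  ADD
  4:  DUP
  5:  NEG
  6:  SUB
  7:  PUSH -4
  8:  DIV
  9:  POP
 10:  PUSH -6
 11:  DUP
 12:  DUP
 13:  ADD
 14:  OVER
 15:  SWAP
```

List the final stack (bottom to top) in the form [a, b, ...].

PUSH 3  → 3
PUSH 5  → 3 5
ADD     → 8
DUP     → 8 8
NEG     → 8 -8
SUB     → 16
PUSH -4 → 16 -4
DIV     → -4
POP     → (empty)
PUSH -6 → -6
DUP     → -6 -6
DUP     → -6 -6 -6
ADD     → -6 -12
OVER    → -6 -12 -6
SWAP    → -6 -6 -12

[-6, -6, -12]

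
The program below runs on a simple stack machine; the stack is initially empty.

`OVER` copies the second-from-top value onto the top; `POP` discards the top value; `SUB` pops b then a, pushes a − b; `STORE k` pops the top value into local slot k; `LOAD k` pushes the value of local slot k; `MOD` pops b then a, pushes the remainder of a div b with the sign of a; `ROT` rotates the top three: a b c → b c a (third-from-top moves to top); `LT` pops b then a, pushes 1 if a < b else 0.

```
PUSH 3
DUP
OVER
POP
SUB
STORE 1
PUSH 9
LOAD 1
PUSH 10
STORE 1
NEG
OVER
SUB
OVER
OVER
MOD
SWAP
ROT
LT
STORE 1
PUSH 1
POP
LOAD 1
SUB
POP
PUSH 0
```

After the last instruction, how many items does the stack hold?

1

PUSH 3  -> 3
DUP     -> 3 3
OVER    -> 3 3 3
POP     -> 3 3
SUB     -> 0
STORE 1 -> (empty)
PUSH 9  -> 9
LOAD 1  -> 9 0
PUSH 10 -> 9 0 10
STORE 1 -> 9 0
NEG     -> 9 0
OVER    -> 9 0 9
SUB     -> 9 -9
OVER    -> 9 -9 9
OVER    -> 9 -9 9 -9
MOD     -> 9 -9 0
SWAP    -> 9 0 -9
ROT     -> 0 -9 9
LT      -> 0 1
STORE 1 -> 0
PUSH 1  -> 0 1
POP     -> 0
LOAD 1  -> 0 1
SUB     -> -1
POP     -> (empty)
PUSH 0  -> 0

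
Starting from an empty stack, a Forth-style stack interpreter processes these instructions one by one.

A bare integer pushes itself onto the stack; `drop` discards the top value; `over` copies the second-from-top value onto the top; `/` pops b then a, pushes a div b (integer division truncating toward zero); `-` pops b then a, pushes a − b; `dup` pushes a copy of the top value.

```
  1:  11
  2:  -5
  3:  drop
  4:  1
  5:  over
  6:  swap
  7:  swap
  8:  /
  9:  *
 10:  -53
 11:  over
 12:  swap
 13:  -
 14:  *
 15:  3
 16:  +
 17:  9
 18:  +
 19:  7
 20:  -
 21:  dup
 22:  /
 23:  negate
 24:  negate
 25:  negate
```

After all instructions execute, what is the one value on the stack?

11     → 11
-5     → 11 -5
drop   → 11
1      → 11 1
over   → 11 1 11
swap   → 11 11 1
swap   → 11 1 11
/      → 11 0
*      → 0
-53    → 0 -53
over   → 0 -53 0
swap   → 0 0 -53
-      → 0 53
*      → 0
3      → 0 3
+      → 3
9      → 3 9
+      → 12
7      → 12 7
-      → 5
dup    → 5 5
/      → 1
negate → -1
negate → 1
negate → -1

-1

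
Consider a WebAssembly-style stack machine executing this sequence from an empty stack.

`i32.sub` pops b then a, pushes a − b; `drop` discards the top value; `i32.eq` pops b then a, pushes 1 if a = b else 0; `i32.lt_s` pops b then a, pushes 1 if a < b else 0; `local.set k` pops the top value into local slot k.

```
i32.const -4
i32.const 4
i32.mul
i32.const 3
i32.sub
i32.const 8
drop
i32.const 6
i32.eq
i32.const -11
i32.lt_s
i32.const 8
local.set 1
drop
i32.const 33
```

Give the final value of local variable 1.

8

i32.const -4   [-4]
i32.const 4    [-4, 4]
i32.mul        [-16]
i32.const 3    [-16, 3]
i32.sub        [-19]
i32.const 8    [-19, 8]
drop           [-19]
i32.const 6    [-19, 6]
i32.eq         [0]
i32.const -11  [0, -11]
i32.lt_s       [0]
i32.const 8    [0, 8]
local.set 1    [0]
drop           []
i32.const 33   [33]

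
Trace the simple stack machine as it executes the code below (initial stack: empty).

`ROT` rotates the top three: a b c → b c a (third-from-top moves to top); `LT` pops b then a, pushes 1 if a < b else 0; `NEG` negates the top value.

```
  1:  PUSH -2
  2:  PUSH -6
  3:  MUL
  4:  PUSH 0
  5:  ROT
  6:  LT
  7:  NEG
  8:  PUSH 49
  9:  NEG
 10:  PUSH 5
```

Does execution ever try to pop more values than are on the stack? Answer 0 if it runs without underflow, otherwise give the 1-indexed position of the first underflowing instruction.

5

PUSH -2 → -2
PUSH -6 → -2 -6
MUL     → 12
PUSH 0  → 12 0
ROT  — needs 3 operands, stack has 2 → underflow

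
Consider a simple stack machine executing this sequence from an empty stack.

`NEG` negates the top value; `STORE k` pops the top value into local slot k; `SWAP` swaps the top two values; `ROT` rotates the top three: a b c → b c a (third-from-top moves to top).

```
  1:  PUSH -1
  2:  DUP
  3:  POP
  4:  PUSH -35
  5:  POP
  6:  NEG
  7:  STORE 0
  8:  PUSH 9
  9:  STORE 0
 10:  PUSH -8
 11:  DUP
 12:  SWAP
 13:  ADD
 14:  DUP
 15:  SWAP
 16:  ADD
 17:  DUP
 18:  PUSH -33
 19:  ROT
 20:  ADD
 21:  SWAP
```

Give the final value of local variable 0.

9

PUSH -1  : [-1]
DUP      : [-1, -1]
POP      : [-1]
PUSH -35 : [-1, -35]
POP      : [-1]
NEG      : [1]
STORE 0  : []
PUSH 9   : [9]
STORE 0  : []
PUSH -8  : [-8]
DUP      : [-8, -8]
SWAP     : [-8, -8]
ADD      : [-16]
DUP      : [-16, -16]
SWAP     : [-16, -16]
ADD      : [-32]
DUP      : [-32, -32]
PUSH -33 : [-32, -32, -33]
ROT      : [-32, -33, -32]
ADD      : [-32, -65]
SWAP     : [-65, -32]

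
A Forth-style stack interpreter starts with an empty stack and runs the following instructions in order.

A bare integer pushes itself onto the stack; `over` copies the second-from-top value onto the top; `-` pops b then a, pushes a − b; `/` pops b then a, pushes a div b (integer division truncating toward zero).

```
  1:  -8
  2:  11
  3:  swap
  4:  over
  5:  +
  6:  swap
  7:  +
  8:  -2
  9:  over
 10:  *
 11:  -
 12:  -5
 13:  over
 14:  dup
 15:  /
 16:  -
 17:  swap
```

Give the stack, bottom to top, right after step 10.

[14, -28]

-8   → [-8]
11   → [-8, 11]
swap → [11, -8]
over → [11, -8, 11]
+    → [11, 3]
swap → [3, 11]
+    → [14]
-2   → [14, -2]
over → [14, -2, 14]
*    → [14, -28]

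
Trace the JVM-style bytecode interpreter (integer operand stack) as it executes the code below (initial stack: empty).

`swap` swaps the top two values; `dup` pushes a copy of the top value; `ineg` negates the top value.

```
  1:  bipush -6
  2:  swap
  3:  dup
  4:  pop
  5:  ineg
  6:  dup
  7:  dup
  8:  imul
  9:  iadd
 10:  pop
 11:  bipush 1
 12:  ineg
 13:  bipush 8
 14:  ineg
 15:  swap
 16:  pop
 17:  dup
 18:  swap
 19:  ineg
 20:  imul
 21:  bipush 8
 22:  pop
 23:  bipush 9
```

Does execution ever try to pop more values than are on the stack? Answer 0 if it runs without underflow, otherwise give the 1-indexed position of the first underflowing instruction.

2

bipush -6 → -6
swap  — needs 2 operands, stack has 1 → underflow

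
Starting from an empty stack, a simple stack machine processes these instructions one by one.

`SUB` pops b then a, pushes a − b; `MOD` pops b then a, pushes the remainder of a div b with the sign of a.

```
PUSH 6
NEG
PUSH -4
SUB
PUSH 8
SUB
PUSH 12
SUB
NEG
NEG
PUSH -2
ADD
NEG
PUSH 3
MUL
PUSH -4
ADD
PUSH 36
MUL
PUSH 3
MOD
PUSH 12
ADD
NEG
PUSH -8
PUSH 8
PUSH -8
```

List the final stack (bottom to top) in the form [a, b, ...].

[-12, -8, 8, -8]

PUSH 6  → 6
NEG     → -6
PUSH -4 → -6 -4
SUB     → -2
PUSH 8  → -2 8
SUB     → -10
PUSH 12 → -10 12
SUB     → -22
NEG     → 22
NEG     → -22
PUSH -2 → -22 -2
ADD     → -24
NEG     → 24
PUSH 3  → 24 3
MUL     → 72
PUSH -4 → 72 -4
ADD     → 68
PUSH 36 → 68 36
MUL     → 2448
PUSH 3  → 2448 3
MOD     → 0
PUSH 12 → 0 12
ADD     → 12
NEG     → -12
PUSH -8 → -12 -8
PUSH 8  → -12 -8 8
PUSH -8 → -12 -8 8 -8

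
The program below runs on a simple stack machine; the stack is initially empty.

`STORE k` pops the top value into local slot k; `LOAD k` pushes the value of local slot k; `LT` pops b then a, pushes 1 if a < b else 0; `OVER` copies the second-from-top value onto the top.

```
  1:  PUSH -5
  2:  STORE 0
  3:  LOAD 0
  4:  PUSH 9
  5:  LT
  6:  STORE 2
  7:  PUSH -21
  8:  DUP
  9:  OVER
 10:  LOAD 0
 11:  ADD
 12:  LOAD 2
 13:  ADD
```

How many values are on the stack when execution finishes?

PUSH -5  : [-5]
STORE 0  : []
LOAD 0   : [-5]
PUSH 9   : [-5, 9]
LT       : [1]
STORE 2  : []
PUSH -21 : [-21]
DUP      : [-21, -21]
OVER     : [-21, -21, -21]
LOAD 0   : [-21, -21, -21, -5]
ADD      : [-21, -21, -26]
LOAD 2   : [-21, -21, -26, 1]
ADD      : [-21, -21, -25]

3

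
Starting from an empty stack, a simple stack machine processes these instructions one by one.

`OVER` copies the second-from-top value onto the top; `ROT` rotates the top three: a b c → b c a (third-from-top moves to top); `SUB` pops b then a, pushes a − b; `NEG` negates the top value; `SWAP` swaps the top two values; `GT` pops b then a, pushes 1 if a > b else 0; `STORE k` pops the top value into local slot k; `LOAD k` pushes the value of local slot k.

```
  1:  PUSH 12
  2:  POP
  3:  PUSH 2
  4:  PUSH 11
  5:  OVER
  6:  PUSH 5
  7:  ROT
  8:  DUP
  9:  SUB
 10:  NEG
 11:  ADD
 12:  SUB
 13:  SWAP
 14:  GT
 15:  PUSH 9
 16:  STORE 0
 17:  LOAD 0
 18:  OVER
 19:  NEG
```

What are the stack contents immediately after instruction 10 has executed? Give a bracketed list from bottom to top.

[2, 2, 5, 0]

PUSH 12 → 12
POP     → (empty)
PUSH 2  → 2
PUSH 11 → 2 11
OVER    → 2 11 2
PUSH 5  → 2 11 2 5
ROT     → 2 2 5 11
DUP     → 2 2 5 11 11
SUB     → 2 2 5 0
NEG     → 2 2 5 0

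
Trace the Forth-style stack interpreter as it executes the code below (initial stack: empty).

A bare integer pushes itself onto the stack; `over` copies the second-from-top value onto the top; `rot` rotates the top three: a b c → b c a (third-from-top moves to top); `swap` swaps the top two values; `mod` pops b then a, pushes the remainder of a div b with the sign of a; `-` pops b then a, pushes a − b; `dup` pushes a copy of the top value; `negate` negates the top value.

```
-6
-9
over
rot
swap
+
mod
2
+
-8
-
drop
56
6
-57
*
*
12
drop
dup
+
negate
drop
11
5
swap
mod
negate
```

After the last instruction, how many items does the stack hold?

-6     : -6
-9     : -6 -9
over   : -6 -9 -6
rot    : -9 -6 -6
swap   : -9 -6 -6
+      : -9 -12
mod    : -9
2      : -9 2
+      : -7
-8     : -7 -8
-      : 1
drop   : (empty)
56     : 56
6      : 56 6
-57    : 56 6 -57
*      : 56 -342
*      : -19152
12     : -19152 12
drop   : -19152
dup    : -19152 -19152
+      : -38304
negate : 38304
drop   : (empty)
11     : 11
5      : 11 5
swap   : 5 11
mod    : 5
negate : -5

1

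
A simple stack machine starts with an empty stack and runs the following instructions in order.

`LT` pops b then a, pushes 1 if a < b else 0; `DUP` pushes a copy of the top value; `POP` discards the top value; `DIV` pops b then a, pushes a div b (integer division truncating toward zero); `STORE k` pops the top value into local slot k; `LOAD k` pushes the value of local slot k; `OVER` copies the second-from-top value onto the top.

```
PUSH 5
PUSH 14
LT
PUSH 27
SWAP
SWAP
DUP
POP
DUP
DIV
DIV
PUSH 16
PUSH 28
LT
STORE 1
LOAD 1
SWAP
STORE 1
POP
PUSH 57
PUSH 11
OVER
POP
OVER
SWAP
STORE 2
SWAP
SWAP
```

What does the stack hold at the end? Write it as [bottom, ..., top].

PUSH 5  → [5]
PUSH 14 → [5, 14]
LT      → [1]
PUSH 27 → [1, 27]
SWAP    → [27, 1]
SWAP    → [1, 27]
DUP     → [1, 27, 27]
POP     → [1, 27]
DUP     → [1, 27, 27]
DIV     → [1, 1]
DIV     → [1]
PUSH 16 → [1, 16]
PUSH 28 → [1, 16, 28]
LT      → [1, 1]
STORE 1 → [1]
LOAD 1  → [1, 1]
SWAP    → [1, 1]
STORE 1 → [1]
POP     → []
PUSH 57 → [57]
PUSH 11 → [57, 11]
OVER    → [57, 11, 57]
POP     → [57, 11]
OVER    → [57, 11, 57]
SWAP    → [57, 57, 11]
STORE 2 → [57, 57]
SWAP    → [57, 57]
SWAP    → [57, 57]

[57, 57]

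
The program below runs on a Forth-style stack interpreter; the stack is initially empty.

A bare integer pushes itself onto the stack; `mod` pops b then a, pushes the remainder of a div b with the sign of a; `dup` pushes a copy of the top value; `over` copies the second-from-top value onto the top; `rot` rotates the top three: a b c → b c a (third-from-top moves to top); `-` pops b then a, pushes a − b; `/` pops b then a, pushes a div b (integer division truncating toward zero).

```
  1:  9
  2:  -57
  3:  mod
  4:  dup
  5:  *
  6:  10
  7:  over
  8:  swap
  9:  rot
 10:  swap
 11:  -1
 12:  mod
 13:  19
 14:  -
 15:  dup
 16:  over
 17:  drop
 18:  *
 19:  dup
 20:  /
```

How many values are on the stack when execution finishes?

9    → [9]
-57  → [9, -57]
mod  → [9]
dup  → [9, 9]
*    → [81]
10   → [81, 10]
over → [81, 10, 81]
swap → [81, 81, 10]
rot  → [81, 10, 81]
swap → [81, 81, 10]
-1   → [81, 81, 10, -1]
mod  → [81, 81, 0]
19   → [81, 81, 0, 19]
-    → [81, 81, -19]
dup  → [81, 81, -19, -19]
over → [81, 81, -19, -19, -19]
drop → [81, 81, -19, -19]
*    → [81, 81, 361]
dup  → [81, 81, 361, 361]
/    → [81, 81, 1]

3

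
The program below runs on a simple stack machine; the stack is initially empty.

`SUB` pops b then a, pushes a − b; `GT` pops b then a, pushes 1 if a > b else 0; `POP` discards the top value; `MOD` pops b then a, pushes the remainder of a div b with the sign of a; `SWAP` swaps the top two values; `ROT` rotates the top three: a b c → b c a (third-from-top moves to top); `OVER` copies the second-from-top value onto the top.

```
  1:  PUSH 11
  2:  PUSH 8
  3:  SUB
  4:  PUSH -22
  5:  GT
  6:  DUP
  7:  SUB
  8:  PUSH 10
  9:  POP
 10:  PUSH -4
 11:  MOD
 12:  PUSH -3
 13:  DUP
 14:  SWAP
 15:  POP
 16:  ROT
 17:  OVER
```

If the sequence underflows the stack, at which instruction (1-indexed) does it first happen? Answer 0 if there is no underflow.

PUSH 11   11
PUSH 8    11 8
SUB       3
PUSH -22  3 -22
GT        1
DUP       1 1
SUB       0
PUSH 10   0 10
POP       0
PUSH -4   0 -4
MOD       0
PUSH -3   0 -3
DUP       0 -3 -3
SWAP      0 -3 -3
POP       0 -3
ROT  — needs 3 operands, stack has 2 → underflow

16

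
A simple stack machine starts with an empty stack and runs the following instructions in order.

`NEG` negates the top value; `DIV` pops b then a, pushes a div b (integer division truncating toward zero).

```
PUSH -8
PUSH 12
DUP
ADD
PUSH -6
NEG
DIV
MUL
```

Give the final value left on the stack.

-32

PUSH -8  -8
PUSH 12  -8 12
DUP      -8 12 12
ADD      -8 24
PUSH -6  -8 24 -6
NEG      -8 24 6
DIV      -8 4
MUL      -32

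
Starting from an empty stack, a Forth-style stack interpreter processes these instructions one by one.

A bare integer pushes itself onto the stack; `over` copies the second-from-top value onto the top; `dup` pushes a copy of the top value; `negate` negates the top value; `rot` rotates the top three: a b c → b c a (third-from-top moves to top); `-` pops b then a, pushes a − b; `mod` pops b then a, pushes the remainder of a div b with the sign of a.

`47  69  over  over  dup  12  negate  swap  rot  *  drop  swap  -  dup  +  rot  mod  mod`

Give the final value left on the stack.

47     : 47
69     : 47 69
over   : 47 69 47
over   : 47 69 47 69
dup    : 47 69 47 69 69
12     : 47 69 47 69 69 12
negate : 47 69 47 69 69 -12
swap   : 47 69 47 69 -12 69
rot    : 47 69 47 -12 69 69
*      : 47 69 47 -12 4761
drop   : 47 69 47 -12
swap   : 47 69 -12 47
-      : 47 69 -59
dup    : 47 69 -59 -59
+      : 47 69 -118
rot    : 69 -118 47
mod    : 69 -24
mod    : 21

21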